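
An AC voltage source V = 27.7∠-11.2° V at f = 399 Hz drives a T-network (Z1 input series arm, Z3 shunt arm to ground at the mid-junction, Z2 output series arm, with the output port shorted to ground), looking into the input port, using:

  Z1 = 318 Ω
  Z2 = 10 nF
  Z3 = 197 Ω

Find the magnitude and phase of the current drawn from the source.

Step 1 — Angular frequency: ω = 2π·f = 2π·399 = 2507 rad/s.
Step 2 — Component impedances:
  Z1: Z = R = 318 Ω
  Z2: Z = 1/(jωC) = -j/(ω·C) = 0 - j3.989e+04 Ω
  Z3: Z = R = 197 Ω
Step 3 — With the output port shorted to ground, the output series arm Z2 runs from the junction to ground; the shunt arm Z3 also runs from the junction to ground. They appear in parallel: Z3 || Z2 = 197 - j0.9729 Ω.
Step 4 — Series with input arm Z1: Z_in = Z1 + (Z3 || Z2) = 515 - j0.9729 Ω = 515∠-0.1° Ω.
Step 5 — Source phasor: V = 27.7∠-11.2° V = 27.17 - j5.38 V.
Step 6 — Ohm's law: I = V / Z_total = (27.17 - j5.38) / (515 - j0.9729) = 0.05278 - j0.01035 A.
Step 7 — Convert to polar: |I| = 0.05379 A, ∠I = -11.1°.

I = 0.05379∠-11.1° A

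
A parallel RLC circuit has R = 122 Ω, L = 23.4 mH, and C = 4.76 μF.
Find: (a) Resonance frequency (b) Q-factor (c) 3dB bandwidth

Step 1 — Resonance: ω₀ = 1/√(LC) = 1/√(0.0234·4.76e-06) = 2996 rad/s.
Step 2 — f₀ = ω₀/(2π) = 476.9 Hz.
Step 3 — Parallel Q: Q = R/(ω₀L) = 122/(2996·0.0234) = 1.74.
Step 4 — Bandwidth: Δω = ω₀/Q = 1722 rad/s; BW = Δω/(2π) = 274.1 Hz.

(a) f₀ = 476.9 Hz  (b) Q = 1.74  (c) BW = 274.1 Hz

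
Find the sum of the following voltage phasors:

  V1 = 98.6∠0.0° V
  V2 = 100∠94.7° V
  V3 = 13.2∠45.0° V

Step 1 — Convert each phasor to rectangular form:
  V1 = 98.6·(cos(0.0°) + j·sin(0.0°)) = 98.6 V
  V2 = 100·(cos(94.7°) + j·sin(94.7°)) = -8.194 + j99.66 V
  V3 = 13.2·(cos(45.0°) + j·sin(45.0°)) = 9.334 + j9.334 V
Step 2 — Sum components: V_total = 99.74 + j109 V.
Step 3 — Convert to polar: |V_total| = 147.7 V, ∠V_total = 47.5°.

V_total = 147.7∠47.5° V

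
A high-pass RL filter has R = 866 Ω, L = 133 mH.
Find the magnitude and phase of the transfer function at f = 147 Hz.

Step 1 — Angular frequency: ω = 2π·147 = 923.6 rad/s.
Step 2 — Transfer function: H(jω) = jωL/(R + jωL).
Step 3 — Numerator jωL = j·122.8; denominator R + jωL = 866 + j122.8.
Step 4 — H = 0.01972 + j0.1391.
Step 5 — Magnitude: |H| = 0.1404 (-17.0 dB); phase: φ = 81.9°.

|H| = 0.1404 (-17.0 dB), φ = 81.9°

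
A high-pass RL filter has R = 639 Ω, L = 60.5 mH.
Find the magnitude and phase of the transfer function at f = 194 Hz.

Step 1 — Angular frequency: ω = 2π·194 = 1219 rad/s.
Step 2 — Transfer function: H(jω) = jωL/(R + jωL).
Step 3 — Numerator jωL = j·73.75; denominator R + jωL = 639 + j73.75.
Step 4 — H = 0.01314 + j0.1139.
Step 5 — Magnitude: |H| = 0.1146 (-18.8 dB); phase: φ = 83.4°.

|H| = 0.1146 (-18.8 dB), φ = 83.4°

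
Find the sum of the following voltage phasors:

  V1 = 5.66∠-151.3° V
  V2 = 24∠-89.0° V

Step 1 — Convert each phasor to rectangular form:
  V1 = 5.66·(cos(-151.3°) + j·sin(-151.3°)) = -4.965 - j2.718 V
  V2 = 24·(cos(-89.0°) + j·sin(-89.0°)) = 0.4189 - j24 V
Step 2 — Sum components: V_total = -4.546 - j26.71 V.
Step 3 — Convert to polar: |V_total| = 27.1 V, ∠V_total = -99.7°.

V_total = 27.1∠-99.7° V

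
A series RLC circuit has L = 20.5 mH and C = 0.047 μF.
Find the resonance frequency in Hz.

Step 1 — Resonance condition Im(Z)=0 gives ω₀ = 1/√(LC).
Step 2 — ω₀ = 1/√(0.0205·4.7e-08) = 3.222e+04 rad/s.
Step 3 — f₀ = ω₀/(2π) = 5127 Hz.

f₀ = 5127 Hz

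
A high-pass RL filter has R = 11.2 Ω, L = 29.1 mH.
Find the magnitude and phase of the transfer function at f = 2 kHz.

Step 1 — Angular frequency: ω = 2π·2000 = 1.257e+04 rad/s.
Step 2 — Transfer function: H(jω) = jωL/(R + jωL).
Step 3 — Numerator jωL = j·365.7; denominator R + jωL = 11.2 + j365.7.
Step 4 — H = 0.9991 + j0.0306.
Step 5 — Magnitude: |H| = 0.9995 (-0.0 dB); phase: φ = 1.8°.

|H| = 0.9995 (-0.0 dB), φ = 1.8°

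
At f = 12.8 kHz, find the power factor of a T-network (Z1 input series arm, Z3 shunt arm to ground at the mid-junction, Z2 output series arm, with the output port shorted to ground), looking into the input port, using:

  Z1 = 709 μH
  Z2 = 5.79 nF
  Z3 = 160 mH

Step 1 — Angular frequency: ω = 2π·f = 2π·1.28e+04 = 8.042e+04 rad/s.
Step 2 — Component impedances:
  Z1: Z = jωL = j·8.042e+04·0.000709 = 0 + j57.02 Ω
  Z2: Z = 1/(jωC) = -j/(ω·C) = 0 - j2147 Ω
  Z3: Z = jωL = j·8.042e+04·0.16 = 0 + j1.287e+04 Ω
Step 3 — With the output port shorted to ground, the output series arm Z2 runs from the junction to ground; the shunt arm Z3 also runs from the junction to ground. They appear in parallel: Z3 || Z2 = 0 - j2578 Ω.
Step 4 — Series with input arm Z1: Z_in = Z1 + (Z3 || Z2) = 0 - j2521 Ω = 2521∠-90.0° Ω.
Step 5 — Power factor: PF = cos(φ) = Re(Z)/|Z| = 0/2521 = 0.
Step 6 — Type: Im(Z) = -2521 ⇒ leading (phase φ = -90.0°).

PF = 0 (leading, φ = -90.0°)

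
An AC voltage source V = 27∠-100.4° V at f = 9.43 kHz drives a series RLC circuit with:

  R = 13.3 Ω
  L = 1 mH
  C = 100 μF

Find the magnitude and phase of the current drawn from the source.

Step 1 — Angular frequency: ω = 2π·f = 2π·9430 = 5.925e+04 rad/s.
Step 2 — Component impedances:
  R: Z = R = 13.3 Ω
  L: Z = jωL = j·5.925e+04·0.001 = 0 + j59.25 Ω
  C: Z = 1/(jωC) = -j/(ω·C) = 0 - j0.1688 Ω
Step 3 — Series combination: Z_total = R + L + C = 13.3 + j59.08 Ω = 60.56∠77.3° Ω.
Step 4 — Source phasor: V = 27∠-100.4° V = -4.874 - j26.56 V.
Step 5 — Ohm's law: I = V / Z_total = (-4.874 - j26.56) / (13.3 + j59.08) = -0.4455 - j0.01779 A.
Step 6 — Convert to polar: |I| = 0.4458 A, ∠I = -177.7°.

I = 0.4458∠-177.7° A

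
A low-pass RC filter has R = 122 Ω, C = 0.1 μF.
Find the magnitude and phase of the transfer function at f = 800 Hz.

Step 1 — Angular frequency: ω = 2π·800 = 5027 rad/s.
Step 2 — Transfer function: H(jω) = 1/(1 + jωRC).
Step 3 — Denominator: 1 + jωRC = 1 + j·5027·122·1e-07 = 1 + j0.06132.
Step 4 — H = 0.9963 - j0.06109.
Step 5 — Magnitude: |H| = 0.9981 (-0.0 dB); phase: φ = -3.5°.

|H| = 0.9981 (-0.0 dB), φ = -3.5°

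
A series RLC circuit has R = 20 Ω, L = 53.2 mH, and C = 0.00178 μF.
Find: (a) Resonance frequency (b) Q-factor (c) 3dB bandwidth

Step 1 — Resonance: ω₀ = 1/√(LC) = 1/√(0.0532·1.78e-09) = 1.028e+05 rad/s.
Step 2 — f₀ = ω₀/(2π) = 1.636e+04 Hz.
Step 3 — Series Q: Q = ω₀L/R = 1.028e+05·0.0532/20 = 273.3.
Step 4 — Bandwidth: Δω = ω₀/Q = 375.9 rad/s; BW = Δω/(2π) = 59.83 Hz.

(a) f₀ = 1.636e+04 Hz  (b) Q = 273.3  (c) BW = 59.83 Hz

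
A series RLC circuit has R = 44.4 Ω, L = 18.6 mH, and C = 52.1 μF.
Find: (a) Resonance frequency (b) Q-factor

Step 1 — Resonance condition Im(Z)=0 gives ω₀ = 1/√(LC).
Step 2 — ω₀ = 1/√(0.0186·5.21e-05) = 1016 rad/s.
Step 3 — f₀ = ω₀/(2π) = 161.7 Hz.
Step 4 — Series Q: Q = ω₀L/R = 1016·0.0186/44.4 = 0.4256.

(a) f₀ = 161.7 Hz  (b) Q = 0.4256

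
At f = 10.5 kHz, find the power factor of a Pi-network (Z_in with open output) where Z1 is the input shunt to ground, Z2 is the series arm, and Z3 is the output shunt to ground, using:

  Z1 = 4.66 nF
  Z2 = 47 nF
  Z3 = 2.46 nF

Step 1 — Angular frequency: ω = 2π·f = 2π·1.05e+04 = 6.597e+04 rad/s.
Step 2 — Component impedances:
  Z1: Z = 1/(jωC) = -j/(ω·C) = 0 - j3253 Ω
  Z2: Z = 1/(jωC) = -j/(ω·C) = 0 - j322.5 Ω
  Z3: Z = 1/(jωC) = -j/(ω·C) = 0 - j6162 Ω
Step 3 — With open output, the series arm Z2 and the output shunt Z3 appear in series to ground: Z2 + Z3 = 0 - j6484 Ω.
Step 4 — Parallel with input shunt Z1: Z_in = Z1 || (Z2 + Z3) = 0 - j2166 Ω = 2166∠-90.0° Ω.
Step 5 — Power factor: PF = cos(φ) = Re(Z)/|Z| = 0/2166 = 0.
Step 6 — Type: Im(Z) = -2166 ⇒ leading (phase φ = -90.0°).

PF = 0 (leading, φ = -90.0°)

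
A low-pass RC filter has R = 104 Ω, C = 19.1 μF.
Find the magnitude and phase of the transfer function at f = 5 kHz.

Step 1 — Angular frequency: ω = 2π·5000 = 3.142e+04 rad/s.
Step 2 — Transfer function: H(jω) = 1/(1 + jωRC).
Step 3 — Denominator: 1 + jωRC = 1 + j·3.142e+04·104·1.91e-05 = 1 + j62.4.
Step 4 — H = 0.0002567 - j0.01602.
Step 5 — Magnitude: |H| = 0.01602 (-35.9 dB); phase: φ = -89.1°.

|H| = 0.01602 (-35.9 dB), φ = -89.1°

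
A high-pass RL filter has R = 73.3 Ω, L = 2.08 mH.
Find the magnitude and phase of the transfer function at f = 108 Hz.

Step 1 — Angular frequency: ω = 2π·108 = 678.6 rad/s.
Step 2 — Transfer function: H(jω) = jωL/(R + jωL).
Step 3 — Numerator jωL = j·1.411; denominator R + jωL = 73.3 + j1.411.
Step 4 — H = 0.0003707 + j0.01925.
Step 5 — Magnitude: |H| = 0.01925 (-34.3 dB); phase: φ = 88.9°.

|H| = 0.01925 (-34.3 dB), φ = 88.9°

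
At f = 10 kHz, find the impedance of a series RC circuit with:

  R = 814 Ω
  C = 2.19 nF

Step 1 — Angular frequency: ω = 2π·f = 2π·1e+04 = 6.283e+04 rad/s.
Step 2 — Component impedances:
  R: Z = R = 814 Ω
  C: Z = 1/(jωC) = -j/(ω·C) = 0 - j7267 Ω
Step 3 — Series combination: Z_total = R + C = 814 - j7267 Ω = 7313∠-83.6° Ω.

Z = 814 - j7267 Ω = 7313∠-83.6° Ω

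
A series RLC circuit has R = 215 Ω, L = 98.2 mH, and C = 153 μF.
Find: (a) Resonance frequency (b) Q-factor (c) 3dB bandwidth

Step 1 — Resonance condition Im(Z)=0 gives ω₀ = 1/√(LC).
Step 2 — ω₀ = 1/√(0.0982·0.000153) = 258 rad/s.
Step 3 — f₀ = ω₀/(2π) = 41.06 Hz.
Step 4 — Series Q: Q = ω₀L/R = 258·0.0982/215 = 0.1178.
Step 5 — 3dB bandwidth: Δω = ω₀/Q = 2189 rad/s; BW = Δω/(2π) = 348.5 Hz.

(a) f₀ = 41.06 Hz  (b) Q = 0.1178  (c) BW = 348.5 Hz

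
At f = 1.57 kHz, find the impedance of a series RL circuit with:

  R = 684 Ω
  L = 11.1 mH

Step 1 — Angular frequency: ω = 2π·f = 2π·1570 = 9865 rad/s.
Step 2 — Component impedances:
  R: Z = R = 684 Ω
  L: Z = jωL = j·9865·0.0111 = 0 + j109.5 Ω
Step 3 — Series combination: Z_total = R + L = 684 + j109.5 Ω = 692.7∠9.1° Ω.

Z = 684 + j109.5 Ω = 692.7∠9.1° Ω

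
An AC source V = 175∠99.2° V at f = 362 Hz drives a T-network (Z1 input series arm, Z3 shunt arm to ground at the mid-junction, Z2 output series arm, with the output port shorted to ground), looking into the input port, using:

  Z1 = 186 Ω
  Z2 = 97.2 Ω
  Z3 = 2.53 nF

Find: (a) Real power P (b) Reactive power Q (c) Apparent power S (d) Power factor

Step 1 — Angular frequency: ω = 2π·f = 2π·362 = 2275 rad/s.
Step 2 — Component impedances:
  Z1: Z = R = 186 Ω
  Z2: Z = R = 97.2 Ω
  Z3: Z = 1/(jωC) = -j/(ω·C) = 0 - j1.738e+05 Ω
Step 3 — With the output port shorted to ground, the output series arm Z2 runs from the junction to ground; the shunt arm Z3 also runs from the junction to ground. They appear in parallel: Z3 || Z2 = 97.2 - j0.05437 Ω.
Step 4 — Series with input arm Z1: Z_in = Z1 + (Z3 || Z2) = 283.2 - j0.05437 Ω = 283.2∠-0.0° Ω.
Step 5 — Source phasor: V = 175∠99.2° V = -27.98 + j172.7 V.
Step 6 — Current: I = V / Z = -0.09891 + j0.61 A = 0.6179∠99.2° A.
Step 7 — Complex power: S = V·I* = 108.1 - j0.02076 VA.
Step 8 — Real power: P = Re(S) = 108.1 W.
Step 9 — Reactive power: Q = Im(S) = -0.02076 VAR.
Step 10 — Apparent power: |S| = 108.1 VA.
Step 11 — Power factor: PF = P/|S| = 1 (leading).

(a) P = 108.1 W  (b) Q = -0.02076 VAR  (c) S = 108.1 VA  (d) PF = 1 (leading)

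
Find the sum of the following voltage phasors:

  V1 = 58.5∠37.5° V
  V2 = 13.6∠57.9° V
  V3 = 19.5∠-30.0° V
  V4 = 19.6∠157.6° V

Step 1 — Convert each phasor to rectangular form:
  V1 = 58.5·(cos(37.5°) + j·sin(37.5°)) = 46.41 + j35.61 V
  V2 = 13.6·(cos(57.9°) + j·sin(57.9°)) = 7.227 + j11.52 V
  V3 = 19.5·(cos(-30.0°) + j·sin(-30.0°)) = 16.89 - j9.75 V
  V4 = 19.6·(cos(157.6°) + j·sin(157.6°)) = -18.12 + j7.469 V
Step 2 — Sum components: V_total = 52.4 + j44.85 V.
Step 3 — Convert to polar: |V_total| = 68.98 V, ∠V_total = 40.6°.

V_total = 68.98∠40.6° V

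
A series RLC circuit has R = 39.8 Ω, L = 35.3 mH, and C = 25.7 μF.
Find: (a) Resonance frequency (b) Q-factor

Step 1 — Resonance condition Im(Z)=0 gives ω₀ = 1/√(LC).
Step 2 — ω₀ = 1/√(0.0353·2.57e-05) = 1050 rad/s.
Step 3 — f₀ = ω₀/(2π) = 167.1 Hz.
Step 4 — Series Q: Q = ω₀L/R = 1050·0.0353/39.8 = 0.9312.

(a) f₀ = 167.1 Hz  (b) Q = 0.9312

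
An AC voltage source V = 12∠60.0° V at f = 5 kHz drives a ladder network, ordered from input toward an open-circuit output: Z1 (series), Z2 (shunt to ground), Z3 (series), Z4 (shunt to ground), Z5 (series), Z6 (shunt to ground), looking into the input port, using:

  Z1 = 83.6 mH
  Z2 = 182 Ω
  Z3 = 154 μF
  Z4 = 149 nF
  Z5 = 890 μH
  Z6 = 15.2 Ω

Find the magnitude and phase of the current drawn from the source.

Step 1 — Angular frequency: ω = 2π·f = 2π·5000 = 3.142e+04 rad/s.
Step 2 — Component impedances:
  Z1: Z = jωL = j·3.142e+04·0.0836 = 0 + j2626 Ω
  Z2: Z = R = 182 Ω
  Z3: Z = 1/(jωC) = -j/(ω·C) = 0 - j0.2067 Ω
  Z4: Z = 1/(jωC) = -j/(ω·C) = 0 - j213.6 Ω
  Z5: Z = jωL = j·3.142e+04·0.00089 = 0 + j27.96 Ω
  Z6: Z = R = 15.2 Ω
Step 3 — Ladder network (open output): work backward from the far end, alternating series and parallel combinations. Z_in = 21.63 + j2650 Ω = 2651∠89.5° Ω.
Step 4 — Source phasor: V = 12∠60.0° V = 6 + j10.39 V.
Step 5 — Ohm's law: I = V / Z_total = (6 + j10.39) / (21.63 + j2650) = 0.003939 - j0.002232 A.
Step 6 — Convert to polar: |I| = 0.004527 A, ∠I = -29.5°.

I = 0.004527∠-29.5° A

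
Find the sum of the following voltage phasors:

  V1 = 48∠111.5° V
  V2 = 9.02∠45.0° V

Step 1 — Convert each phasor to rectangular form:
  V1 = 48·(cos(111.5°) + j·sin(111.5°)) = -17.59 + j44.66 V
  V2 = 9.02·(cos(45.0°) + j·sin(45.0°)) = 6.378 + j6.378 V
Step 2 — Sum components: V_total = -11.21 + j51.04 V.
Step 3 — Convert to polar: |V_total| = 52.26 V, ∠V_total = 102.4°.

V_total = 52.26∠102.4° V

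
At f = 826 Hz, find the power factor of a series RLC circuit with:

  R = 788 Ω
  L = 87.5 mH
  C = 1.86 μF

Step 1 — Angular frequency: ω = 2π·f = 2π·826 = 5190 rad/s.
Step 2 — Component impedances:
  R: Z = R = 788 Ω
  L: Z = jωL = j·5190·0.0875 = 0 + j454.1 Ω
  C: Z = 1/(jωC) = -j/(ω·C) = 0 - j103.6 Ω
Step 3 — Series combination: Z_total = R + L + C = 788 + j350.5 Ω = 862.4∠24.0° Ω.
Step 4 — Power factor: PF = cos(φ) = Re(Z)/|Z| = 788/862.4 = 0.9137.
Step 5 — Type: Im(Z) = 350.5 ⇒ lagging (phase φ = 24.0°).

PF = 0.9137 (lagging, φ = 24.0°)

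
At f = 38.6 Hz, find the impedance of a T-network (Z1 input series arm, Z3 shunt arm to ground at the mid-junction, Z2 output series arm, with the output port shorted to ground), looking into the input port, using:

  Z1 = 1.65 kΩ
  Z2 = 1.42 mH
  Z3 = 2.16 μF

Step 1 — Angular frequency: ω = 2π·f = 2π·38.6 = 242.5 rad/s.
Step 2 — Component impedances:
  Z1: Z = R = 1650 Ω
  Z2: Z = jωL = j·242.5·0.00142 = 0 + j0.3444 Ω
  Z3: Z = 1/(jωC) = -j/(ω·C) = 0 - j1909 Ω
Step 3 — With the output port shorted to ground, the output series arm Z2 runs from the junction to ground; the shunt arm Z3 also runs from the junction to ground. They appear in parallel: Z3 || Z2 = 0 + j0.3445 Ω.
Step 4 — Series with input arm Z1: Z_in = Z1 + (Z3 || Z2) = 1650 + j0.3445 Ω = 1650∠0.0° Ω.

Z = 1650 + j0.3445 Ω = 1650∠0.0° Ω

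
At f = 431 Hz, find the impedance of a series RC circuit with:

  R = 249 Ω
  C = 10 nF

Step 1 — Angular frequency: ω = 2π·f = 2π·431 = 2708 rad/s.
Step 2 — Component impedances:
  R: Z = R = 249 Ω
  C: Z = 1/(jωC) = -j/(ω·C) = 0 - j3.693e+04 Ω
Step 3 — Series combination: Z_total = R + C = 249 - j3.693e+04 Ω = 3.693e+04∠-89.6° Ω.

Z = 249 - j3.693e+04 Ω = 3.693e+04∠-89.6° Ω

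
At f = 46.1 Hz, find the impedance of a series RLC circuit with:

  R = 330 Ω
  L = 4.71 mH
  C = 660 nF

Step 1 — Angular frequency: ω = 2π·f = 2π·46.1 = 289.7 rad/s.
Step 2 — Component impedances:
  R: Z = R = 330 Ω
  L: Z = jωL = j·289.7·0.00471 = 0 + j1.364 Ω
  C: Z = 1/(jωC) = -j/(ω·C) = 0 - j5231 Ω
Step 3 — Series combination: Z_total = R + L + C = 330 - j5230 Ω = 5240∠-86.4° Ω.

Z = 330 - j5230 Ω = 5240∠-86.4° Ω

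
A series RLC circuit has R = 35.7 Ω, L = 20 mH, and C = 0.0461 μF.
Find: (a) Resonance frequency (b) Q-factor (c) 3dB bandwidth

Step 1 — Resonance condition Im(Z)=0 gives ω₀ = 1/√(LC).
Step 2 — ω₀ = 1/√(0.02·4.61e-08) = 3.293e+04 rad/s.
Step 3 — f₀ = ω₀/(2π) = 5241 Hz.
Step 4 — Series Q: Q = ω₀L/R = 3.293e+04·0.02/35.7 = 18.45.
Step 5 — 3dB bandwidth: Δω = ω₀/Q = 1785 rad/s; BW = Δω/(2π) = 284.1 Hz.

(a) f₀ = 5241 Hz  (b) Q = 18.45  (c) BW = 284.1 Hz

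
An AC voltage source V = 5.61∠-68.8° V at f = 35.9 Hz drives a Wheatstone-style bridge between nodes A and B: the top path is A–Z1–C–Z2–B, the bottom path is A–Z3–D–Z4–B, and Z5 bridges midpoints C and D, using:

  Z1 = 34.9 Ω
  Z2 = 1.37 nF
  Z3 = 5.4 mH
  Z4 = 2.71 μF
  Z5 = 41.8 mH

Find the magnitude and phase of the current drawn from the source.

Step 1 — Angular frequency: ω = 2π·f = 2π·35.9 = 225.6 rad/s.
Step 2 — Component impedances:
  Z1: Z = R = 34.9 Ω
  Z2: Z = 1/(jωC) = -j/(ω·C) = 0 - j3.236e+06 Ω
  Z3: Z = jωL = j·225.6·0.0054 = 0 + j1.218 Ω
  Z4: Z = 1/(jωC) = -j/(ω·C) = 0 - j1636 Ω
  Z5: Z = jωL = j·225.6·0.0418 = 0 + j9.429 Ω
Step 3 — Bridge requires nodal analysis (the Z5 bridge couples midpoints C and D, so the two paths cannot be reduced to a simple series/parallel combination). Setting node B to ground and injecting 1 A at node A, the 3-node admittance system at A, C, D solves to V_A = Z_AB = 0.0392 - j1634 Ω = 1634∠-90.0° Ω.
Step 4 — Source phasor: V = 5.61∠-68.8° V = 2.029 - j5.23 V.
Step 5 — Ohm's law: I = V / Z_total = (2.029 - j5.23) / (0.0392 - j1634) = 0.003201 + j0.001242 A.
Step 6 — Convert to polar: |I| = 0.003434 A, ∠I = 21.2°.

I = 0.003434∠21.2° A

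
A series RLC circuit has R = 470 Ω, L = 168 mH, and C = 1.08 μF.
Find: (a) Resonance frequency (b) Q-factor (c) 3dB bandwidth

Step 1 — Resonance: ω₀ = 1/√(LC) = 1/√(0.168·1.08e-06) = 2348 rad/s.
Step 2 — f₀ = ω₀/(2π) = 373.6 Hz.
Step 3 — Series Q: Q = ω₀L/R = 2348·0.168/470 = 0.8392.
Step 4 — Bandwidth: Δω = ω₀/Q = 2798 rad/s; BW = Δω/(2π) = 445.3 Hz.

(a) f₀ = 373.6 Hz  (b) Q = 0.8392  (c) BW = 445.3 Hz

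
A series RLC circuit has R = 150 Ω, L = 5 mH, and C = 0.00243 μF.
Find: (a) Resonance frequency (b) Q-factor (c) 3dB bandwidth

Step 1 — Resonance: ω₀ = 1/√(LC) = 1/√(0.005·2.43e-09) = 2.869e+05 rad/s.
Step 2 — f₀ = ω₀/(2π) = 4.566e+04 Hz.
Step 3 — Series Q: Q = ω₀L/R = 2.869e+05·0.005/150 = 9.563.
Step 4 — Bandwidth: Δω = ω₀/Q = 3e+04 rad/s; BW = Δω/(2π) = 4775 Hz.

(a) f₀ = 4.566e+04 Hz  (b) Q = 9.563  (c) BW = 4775 Hz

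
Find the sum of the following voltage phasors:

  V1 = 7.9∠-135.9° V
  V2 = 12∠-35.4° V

Step 1 — Convert each phasor to rectangular form:
  V1 = 7.9·(cos(-135.9°) + j·sin(-135.9°)) = -5.673 - j5.498 V
  V2 = 12·(cos(-35.4°) + j·sin(-35.4°)) = 9.782 - j6.951 V
Step 2 — Sum components: V_total = 4.108 - j12.45 V.
Step 3 — Convert to polar: |V_total| = 13.11 V, ∠V_total = -71.7°.

V_total = 13.11∠-71.7° V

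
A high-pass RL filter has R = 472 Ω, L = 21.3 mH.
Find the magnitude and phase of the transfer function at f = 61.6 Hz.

Step 1 — Angular frequency: ω = 2π·61.6 = 387 rad/s.
Step 2 — Transfer function: H(jω) = jωL/(R + jωL).
Step 3 — Numerator jωL = j·8.244; denominator R + jωL = 472 + j8.244.
Step 4 — H = 0.000305 + j0.01746.
Step 5 — Magnitude: |H| = 0.01746 (-35.2 dB); phase: φ = 89.0°.

|H| = 0.01746 (-35.2 dB), φ = 89.0°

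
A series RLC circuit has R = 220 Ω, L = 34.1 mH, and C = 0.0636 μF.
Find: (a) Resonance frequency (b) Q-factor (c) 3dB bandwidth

Step 1 — Resonance condition Im(Z)=0 gives ω₀ = 1/√(LC).
Step 2 — ω₀ = 1/√(0.0341·6.36e-08) = 2.147e+04 rad/s.
Step 3 — f₀ = ω₀/(2π) = 3418 Hz.
Step 4 — Series Q: Q = ω₀L/R = 2.147e+04·0.0341/220 = 3.328.
Step 5 — 3dB bandwidth: Δω = ω₀/Q = 6452 rad/s; BW = Δω/(2π) = 1027 Hz.

(a) f₀ = 3418 Hz  (b) Q = 3.328  (c) BW = 1027 Hz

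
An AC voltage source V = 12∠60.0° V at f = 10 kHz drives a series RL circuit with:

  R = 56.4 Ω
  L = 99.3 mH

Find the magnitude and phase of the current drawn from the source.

Step 1 — Angular frequency: ω = 2π·f = 2π·1e+04 = 6.283e+04 rad/s.
Step 2 — Component impedances:
  R: Z = R = 56.4 Ω
  L: Z = jωL = j·6.283e+04·0.0993 = 0 + j6239 Ω
Step 3 — Series combination: Z_total = R + L = 56.4 + j6239 Ω = 6239∠89.5° Ω.
Step 4 — Source phasor: V = 12∠60.0° V = 6 + j10.39 V.
Step 5 — Ohm's law: I = V / Z_total = (6 + j10.39) / (56.4 + j6239) = 0.001674 - j0.0009465 A.
Step 6 — Convert to polar: |I| = 0.001923 A, ∠I = -29.5°.

I = 0.001923∠-29.5° A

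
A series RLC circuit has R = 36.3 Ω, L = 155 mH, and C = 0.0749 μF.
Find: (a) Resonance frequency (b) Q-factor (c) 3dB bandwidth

Step 1 — Resonance condition Im(Z)=0 gives ω₀ = 1/√(LC).
Step 2 — ω₀ = 1/√(0.155·7.49e-08) = 9281 rad/s.
Step 3 — f₀ = ω₀/(2π) = 1477 Hz.
Step 4 — Series Q: Q = ω₀L/R = 9281·0.155/36.3 = 39.63.
Step 5 — 3dB bandwidth: Δω = ω₀/Q = 234.2 rad/s; BW = Δω/(2π) = 37.27 Hz.

(a) f₀ = 1477 Hz  (b) Q = 39.63  (c) BW = 37.27 Hz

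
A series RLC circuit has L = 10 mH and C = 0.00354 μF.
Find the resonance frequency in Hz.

Step 1 — Resonance condition Im(Z)=0 gives ω₀ = 1/√(LC).
Step 2 — ω₀ = 1/√(0.01·3.54e-09) = 1.681e+05 rad/s.
Step 3 — f₀ = ω₀/(2π) = 2.675e+04 Hz.

f₀ = 2.675e+04 Hz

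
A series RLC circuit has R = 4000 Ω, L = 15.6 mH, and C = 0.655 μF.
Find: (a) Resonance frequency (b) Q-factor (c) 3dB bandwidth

Step 1 — Resonance condition Im(Z)=0 gives ω₀ = 1/√(LC).
Step 2 — ω₀ = 1/√(0.0156·6.55e-07) = 9893 rad/s.
Step 3 — f₀ = ω₀/(2π) = 1574 Hz.
Step 4 — Series Q: Q = ω₀L/R = 9893·0.0156/4000 = 0.03858.
Step 5 — 3dB bandwidth: Δω = ω₀/Q = 2.564e+05 rad/s; BW = Δω/(2π) = 4.081e+04 Hz.

(a) f₀ = 1574 Hz  (b) Q = 0.03858  (c) BW = 4.081e+04 Hz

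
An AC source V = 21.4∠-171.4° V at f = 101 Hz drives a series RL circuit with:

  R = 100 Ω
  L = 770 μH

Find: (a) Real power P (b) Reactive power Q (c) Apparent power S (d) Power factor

Step 1 — Angular frequency: ω = 2π·f = 2π·101 = 634.6 rad/s.
Step 2 — Component impedances:
  R: Z = R = 100 Ω
  L: Z = jωL = j·634.6·0.00077 = 0 + j0.4886 Ω
Step 3 — Series combination: Z_total = R + L = 100 + j0.4886 Ω = 100∠0.3° Ω.
Step 4 — Source phasor: V = 21.4∠-171.4° V = -21.16 - j3.2 V.
Step 5 — Current: I = V / Z = -0.2117 - j0.03097 A = 0.214∠-171.7° A.
Step 6 — Complex power: S = V·I* = 4.579 + j0.02238 VA.
Step 7 — Real power: P = Re(S) = 4.579 W.
Step 8 — Reactive power: Q = Im(S) = 0.02238 VAR.
Step 9 — Apparent power: |S| = 4.58 VA.
Step 10 — Power factor: PF = P/|S| = 1 (lagging).

(a) P = 4.579 W  (b) Q = 0.02238 VAR  (c) S = 4.58 VA  (d) PF = 1 (lagging)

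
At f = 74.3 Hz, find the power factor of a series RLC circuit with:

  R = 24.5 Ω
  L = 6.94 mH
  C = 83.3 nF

Step 1 — Angular frequency: ω = 2π·f = 2π·74.3 = 466.8 rad/s.
Step 2 — Component impedances:
  R: Z = R = 24.5 Ω
  L: Z = jωL = j·466.8·0.00694 = 0 + j3.24 Ω
  C: Z = 1/(jωC) = -j/(ω·C) = 0 - j2.571e+04 Ω
Step 3 — Series combination: Z_total = R + L + C = 24.5 - j2.571e+04 Ω = 2.571e+04∠-89.9° Ω.
Step 4 — Power factor: PF = cos(φ) = Re(Z)/|Z| = 24.5/2.571e+04 = 0.0009529.
Step 5 — Type: Im(Z) = -2.571e+04 ⇒ leading (phase φ = -89.9°).

PF = 0.0009529 (leading, φ = -89.9°)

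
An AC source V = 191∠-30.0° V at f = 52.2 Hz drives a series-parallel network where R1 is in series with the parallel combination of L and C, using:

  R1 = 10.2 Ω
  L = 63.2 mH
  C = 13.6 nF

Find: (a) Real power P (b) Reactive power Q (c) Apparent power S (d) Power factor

Step 1 — Angular frequency: ω = 2π·f = 2π·52.2 = 328 rad/s.
Step 2 — Component impedances:
  R1: Z = R = 10.2 Ω
  L: Z = jωL = j·328·0.0632 = 0 + j20.73 Ω
  C: Z = 1/(jωC) = -j/(ω·C) = 0 - j2.242e+05 Ω
Step 3 — Parallel branch: L || C = 1/(1/L + 1/C) = 0 + j20.73 Ω.
Step 4 — Series with R1: Z_total = R1 + (L || C) = 10.2 + j20.73 Ω = 23.1∠63.8° Ω.
Step 5 — Source phasor: V = 191∠-30.0° V = 165.4 - j95.5 V.
Step 6 — Current: I = V / Z = -0.5481 - j8.249 A = 8.267∠-93.8° A.
Step 7 — Complex power: S = V·I* = 697.1 + j1417 VA.
Step 8 — Real power: P = Re(S) = 697.1 W.
Step 9 — Reactive power: Q = Im(S) = 1417 VAR.
Step 10 — Apparent power: |S| = 1579 VA.
Step 11 — Power factor: PF = P/|S| = 0.4415 (lagging).

(a) P = 697.1 W  (b) Q = 1417 VAR  (c) S = 1579 VA  (d) PF = 0.4415 (lagging)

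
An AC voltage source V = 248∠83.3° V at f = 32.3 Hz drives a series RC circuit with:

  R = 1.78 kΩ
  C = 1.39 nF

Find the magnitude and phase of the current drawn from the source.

Step 1 — Angular frequency: ω = 2π·f = 2π·32.3 = 202.9 rad/s.
Step 2 — Component impedances:
  R: Z = R = 1780 Ω
  C: Z = 1/(jωC) = -j/(ω·C) = 0 - j3.545e+06 Ω
Step 3 — Series combination: Z_total = R + C = 1780 - j3.545e+06 Ω = 3.545e+06∠-90.0° Ω.
Step 4 — Source phasor: V = 248∠83.3° V = 28.93 + j246.3 V.
Step 5 — Ohm's law: I = V / Z_total = (28.93 + j246.3) / (1780 - j3.545e+06) = -6.948e-05 + j8.197e-06 A.
Step 6 — Convert to polar: |I| = 6.996e-05 A, ∠I = 173.3°.

I = 6.996e-05∠173.3° A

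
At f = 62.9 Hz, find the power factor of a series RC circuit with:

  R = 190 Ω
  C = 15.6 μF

Step 1 — Angular frequency: ω = 2π·f = 2π·62.9 = 395.2 rad/s.
Step 2 — Component impedances:
  R: Z = R = 190 Ω
  C: Z = 1/(jωC) = -j/(ω·C) = 0 - j162.2 Ω
Step 3 — Series combination: Z_total = R + C = 190 - j162.2 Ω = 249.8∠-40.5° Ω.
Step 4 — Power factor: PF = cos(φ) = Re(Z)/|Z| = 190/249.8 = 0.7606.
Step 5 — Type: Im(Z) = -162.2 ⇒ leading (phase φ = -40.5°).

PF = 0.7606 (leading, φ = -40.5°)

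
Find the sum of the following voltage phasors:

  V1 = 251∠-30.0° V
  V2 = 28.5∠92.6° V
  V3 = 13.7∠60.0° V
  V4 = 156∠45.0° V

Step 1 — Convert each phasor to rectangular form:
  V1 = 251·(cos(-30.0°) + j·sin(-30.0°)) = 217.4 - j125.5 V
  V2 = 28.5·(cos(92.6°) + j·sin(92.6°)) = -1.293 + j28.47 V
  V3 = 13.7·(cos(60.0°) + j·sin(60.0°)) = 6.85 + j11.86 V
  V4 = 156·(cos(45.0°) + j·sin(45.0°)) = 110.3 + j110.3 V
Step 2 — Sum components: V_total = 333.2 + j25.14 V.
Step 3 — Convert to polar: |V_total| = 334.2 V, ∠V_total = 4.3°.

V_total = 334.2∠4.3° V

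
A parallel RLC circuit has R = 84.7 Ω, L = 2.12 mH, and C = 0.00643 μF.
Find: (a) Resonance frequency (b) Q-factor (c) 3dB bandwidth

Step 1 — Resonance: ω₀ = 1/√(LC) = 1/√(0.00212·6.43e-09) = 2.708e+05 rad/s.
Step 2 — f₀ = ω₀/(2π) = 4.311e+04 Hz.
Step 3 — Parallel Q: Q = R/(ω₀L) = 84.7/(2.708e+05·0.00212) = 0.1475.
Step 4 — Bandwidth: Δω = ω₀/Q = 1.836e+06 rad/s; BW = Δω/(2π) = 2.922e+05 Hz.

(a) f₀ = 4.311e+04 Hz  (b) Q = 0.1475  (c) BW = 2.922e+05 Hz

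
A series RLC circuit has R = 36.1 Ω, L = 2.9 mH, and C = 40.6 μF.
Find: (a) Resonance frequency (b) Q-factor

Step 1 — Resonance condition Im(Z)=0 gives ω₀ = 1/√(LC).
Step 2 — ω₀ = 1/√(0.0029·4.06e-05) = 2914 rad/s.
Step 3 — f₀ = ω₀/(2π) = 463.8 Hz.
Step 4 — Series Q: Q = ω₀L/R = 2914·0.0029/36.1 = 0.2341.

(a) f₀ = 463.8 Hz  (b) Q = 0.2341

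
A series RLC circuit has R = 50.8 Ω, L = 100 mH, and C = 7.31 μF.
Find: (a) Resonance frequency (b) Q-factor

Step 1 — Resonance condition Im(Z)=0 gives ω₀ = 1/√(LC).
Step 2 — ω₀ = 1/√(0.1·7.31e-06) = 1170 rad/s.
Step 3 — f₀ = ω₀/(2π) = 186.1 Hz.
Step 4 — Series Q: Q = ω₀L/R = 1170·0.1/50.8 = 2.302.

(a) f₀ = 186.1 Hz  (b) Q = 2.302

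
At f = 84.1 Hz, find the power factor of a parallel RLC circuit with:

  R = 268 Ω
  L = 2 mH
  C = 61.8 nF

Step 1 — Angular frequency: ω = 2π·f = 2π·84.1 = 528.4 rad/s.
Step 2 — Component impedances:
  R: Z = R = 268 Ω
  L: Z = jωL = j·528.4·0.002 = 0 + j1.057 Ω
  C: Z = 1/(jωC) = -j/(ω·C) = 0 - j3.062e+04 Ω
Step 3 — Parallel combination: 1/Z_total = 1/R + 1/L + 1/C; Z_total = 0.004168 + j1.057 Ω = 1.057∠89.8° Ω.
Step 4 — Power factor: PF = cos(φ) = Re(Z)/|Z| = 0.00416774/1.05686 = 0.003944.
Step 5 — Type: Im(Z) = 1.057 ⇒ lagging (phase φ = 89.8°).

PF = 0.003944 (lagging, φ = 89.8°)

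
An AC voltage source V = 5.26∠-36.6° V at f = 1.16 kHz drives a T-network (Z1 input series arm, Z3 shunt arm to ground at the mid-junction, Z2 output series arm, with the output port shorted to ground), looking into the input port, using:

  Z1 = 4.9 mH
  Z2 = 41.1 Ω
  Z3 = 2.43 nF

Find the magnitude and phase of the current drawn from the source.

Step 1 — Angular frequency: ω = 2π·f = 2π·1160 = 7288 rad/s.
Step 2 — Component impedances:
  Z1: Z = jωL = j·7288·0.0049 = 0 + j35.71 Ω
  Z2: Z = R = 41.1 Ω
  Z3: Z = 1/(jωC) = -j/(ω·C) = 0 - j5.646e+04 Ω
Step 3 — With the output port shorted to ground, the output series arm Z2 runs from the junction to ground; the shunt arm Z3 also runs from the junction to ground. They appear in parallel: Z3 || Z2 = 41.1 - j0.02992 Ω.
Step 4 — Series with input arm Z1: Z_in = Z1 + (Z3 || Z2) = 41.1 + j35.68 Ω = 54.43∠41.0° Ω.
Step 5 — Source phasor: V = 5.26∠-36.6° V = 4.223 - j3.136 V.
Step 6 — Ohm's law: I = V / Z_total = (4.223 - j3.136) / (41.1 + j35.68) = 0.02081 - j0.09437 A.
Step 7 — Convert to polar: |I| = 0.09664 A, ∠I = -77.6°.

I = 0.09664∠-77.6° A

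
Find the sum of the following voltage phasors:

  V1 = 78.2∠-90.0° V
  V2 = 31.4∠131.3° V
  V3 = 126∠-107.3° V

Step 1 — Convert each phasor to rectangular form:
  V1 = 78.2·(cos(-90.0°) + j·sin(-90.0°)) = 0 - j78.2 V
  V2 = 31.4·(cos(131.3°) + j·sin(131.3°)) = -20.72 + j23.59 V
  V3 = 126·(cos(-107.3°) + j·sin(-107.3°)) = -37.47 - j120.3 V
Step 2 — Sum components: V_total = -58.19 - j174.9 V.
Step 3 — Convert to polar: |V_total| = 184.3 V, ∠V_total = -108.4°.

V_total = 184.3∠-108.4° V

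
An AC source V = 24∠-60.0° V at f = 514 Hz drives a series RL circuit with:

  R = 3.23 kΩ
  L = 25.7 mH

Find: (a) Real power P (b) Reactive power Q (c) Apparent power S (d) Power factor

Step 1 — Angular frequency: ω = 2π·f = 2π·514 = 3230 rad/s.
Step 2 — Component impedances:
  R: Z = R = 3230 Ω
  L: Z = jωL = j·3230·0.0257 = 0 + j83 Ω
Step 3 — Series combination: Z_total = R + L = 3230 + j83 Ω = 3231∠1.5° Ω.
Step 4 — Source phasor: V = 24∠-60.0° V = 12 - j20.78 V.
Step 5 — Current: I = V / Z = 0.003547 - j0.006526 A = 0.007428∠-61.5° A.
Step 6 — Complex power: S = V·I* = 0.1782 + j0.004579 VA.
Step 7 — Real power: P = Re(S) = 0.1782 W.
Step 8 — Reactive power: Q = Im(S) = 0.004579 VAR.
Step 9 — Apparent power: |S| = 0.1783 VA.
Step 10 — Power factor: PF = P/|S| = 0.9997 (lagging).

(a) P = 0.1782 W  (b) Q = 0.004579 VAR  (c) S = 0.1783 VA  (d) PF = 0.9997 (lagging)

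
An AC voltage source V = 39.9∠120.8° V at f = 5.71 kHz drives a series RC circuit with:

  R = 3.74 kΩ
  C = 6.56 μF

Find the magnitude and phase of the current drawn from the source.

Step 1 — Angular frequency: ω = 2π·f = 2π·5710 = 3.588e+04 rad/s.
Step 2 — Component impedances:
  R: Z = R = 3740 Ω
  C: Z = 1/(jωC) = -j/(ω·C) = 0 - j4.249 Ω
Step 3 — Series combination: Z_total = R + C = 3740 - j4.249 Ω = 3740∠-0.1° Ω.
Step 4 — Source phasor: V = 39.9∠120.8° V = -20.43 + j34.27 V.
Step 5 — Ohm's law: I = V / Z_total = (-20.43 + j34.27) / (3740 - j4.249) = -0.005473 + j0.009158 A.
Step 6 — Convert to polar: |I| = 0.01067 A, ∠I = 120.9°.

I = 0.01067∠120.9° A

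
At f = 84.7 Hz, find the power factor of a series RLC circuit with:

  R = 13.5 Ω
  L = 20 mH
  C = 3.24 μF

Step 1 — Angular frequency: ω = 2π·f = 2π·84.7 = 532.2 rad/s.
Step 2 — Component impedances:
  R: Z = R = 13.5 Ω
  L: Z = jωL = j·532.2·0.02 = 0 + j10.64 Ω
  C: Z = 1/(jωC) = -j/(ω·C) = 0 - j580 Ω
Step 3 — Series combination: Z_total = R + L + C = 13.5 - j569.3 Ω = 569.5∠-88.6° Ω.
Step 4 — Power factor: PF = cos(φ) = Re(Z)/|Z| = 13.5/569.5 = 0.02371.
Step 5 — Type: Im(Z) = -569.3 ⇒ leading (phase φ = -88.6°).

PF = 0.02371 (leading, φ = -88.6°)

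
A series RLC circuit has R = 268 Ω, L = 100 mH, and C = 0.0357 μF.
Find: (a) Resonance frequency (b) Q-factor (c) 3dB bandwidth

Step 1 — Resonance: ω₀ = 1/√(LC) = 1/√(0.1·3.57e-08) = 1.674e+04 rad/s.
Step 2 — f₀ = ω₀/(2π) = 2664 Hz.
Step 3 — Series Q: Q = ω₀L/R = 1.674e+04·0.1/268 = 6.245.
Step 4 — Bandwidth: Δω = ω₀/Q = 2680 rad/s; BW = Δω/(2π) = 426.5 Hz.

(a) f₀ = 2664 Hz  (b) Q = 6.245  (c) BW = 426.5 Hz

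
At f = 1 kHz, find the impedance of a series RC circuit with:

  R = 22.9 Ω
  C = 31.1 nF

Step 1 — Angular frequency: ω = 2π·f = 2π·1000 = 6283 rad/s.
Step 2 — Component impedances:
  R: Z = R = 22.9 Ω
  C: Z = 1/(jωC) = -j/(ω·C) = 0 - j5118 Ω
Step 3 — Series combination: Z_total = R + C = 22.9 - j5118 Ω = 5118∠-89.7° Ω.

Z = 22.9 - j5118 Ω = 5118∠-89.7° Ω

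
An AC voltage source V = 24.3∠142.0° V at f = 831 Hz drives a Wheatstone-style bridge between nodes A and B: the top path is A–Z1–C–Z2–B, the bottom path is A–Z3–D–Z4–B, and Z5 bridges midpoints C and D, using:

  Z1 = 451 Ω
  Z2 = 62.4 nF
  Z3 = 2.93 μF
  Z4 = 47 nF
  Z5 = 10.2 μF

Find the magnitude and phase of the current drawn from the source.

Step 1 — Angular frequency: ω = 2π·f = 2π·831 = 5221 rad/s.
Step 2 — Component impedances:
  Z1: Z = R = 451 Ω
  Z2: Z = 1/(jωC) = -j/(ω·C) = 0 - j3069 Ω
  Z3: Z = 1/(jωC) = -j/(ω·C) = 0 - j65.37 Ω
  Z4: Z = 1/(jωC) = -j/(ω·C) = 0 - j4075 Ω
  Z5: Z = 1/(jωC) = -j/(ω·C) = 0 - j18.78 Ω
Step 3 — Bridge requires nodal analysis (the Z5 bridge couples midpoints C and D, so the two paths cannot be reduced to a simple series/parallel combination). Setting node B to ground and injecting 1 A at node A, the 3-node admittance system at A, C, D solves to V_A = Z_AB = 12.39 - j1820 Ω = 1820∠-89.6° Ω.
Step 4 — Source phasor: V = 24.3∠142.0° V = -19.15 + j14.96 V.
Step 5 — Ohm's law: I = V / Z_total = (-19.15 + j14.96) / (12.39 - j1820) = -0.008292 - j0.01047 A.
Step 6 — Convert to polar: |I| = 0.01335 A, ∠I = -128.4°.

I = 0.01335∠-128.4° A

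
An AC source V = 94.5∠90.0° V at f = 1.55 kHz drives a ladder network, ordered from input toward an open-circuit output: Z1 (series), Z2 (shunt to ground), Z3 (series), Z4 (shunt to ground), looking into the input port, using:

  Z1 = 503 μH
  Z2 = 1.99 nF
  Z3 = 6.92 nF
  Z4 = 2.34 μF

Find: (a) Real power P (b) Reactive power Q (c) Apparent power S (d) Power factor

Step 1 — Angular frequency: ω = 2π·f = 2π·1550 = 9739 rad/s.
Step 2 — Component impedances:
  Z1: Z = jωL = j·9739·0.000503 = 0 + j4.899 Ω
  Z2: Z = 1/(jωC) = -j/(ω·C) = 0 - j5.16e+04 Ω
  Z3: Z = 1/(jωC) = -j/(ω·C) = 0 - j1.484e+04 Ω
  Z4: Z = 1/(jωC) = -j/(ω·C) = 0 - j43.88 Ω
Step 3 — Ladder network (open output): work backward from the far end, alternating series and parallel combinations. Z_in = 0 - j1.155e+04 Ω = 1.155e+04∠-90.0° Ω.
Step 4 — Source phasor: V = 94.5∠90.0° V = 0 + j94.5 V.
Step 5 — Current: I = V / Z = -0.008185 A = 0.008185∠180.0° A.
Step 6 — Complex power: S = V·I* = 0 - j0.7735 VA.
Step 7 — Real power: P = Re(S) = 0 W.
Step 8 — Reactive power: Q = Im(S) = -0.7735 VAR.
Step 9 — Apparent power: |S| = 0.7735 VA.
Step 10 — Power factor: PF = P/|S| = 0 (leading).

(a) P = 0 W  (b) Q = -0.7735 VAR  (c) S = 0.7735 VA  (d) PF = 0 (leading)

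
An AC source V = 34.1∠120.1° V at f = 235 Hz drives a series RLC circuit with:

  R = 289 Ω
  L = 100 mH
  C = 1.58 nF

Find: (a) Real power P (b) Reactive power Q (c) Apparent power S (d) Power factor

Step 1 — Angular frequency: ω = 2π·f = 2π·235 = 1477 rad/s.
Step 2 — Component impedances:
  R: Z = R = 289 Ω
  L: Z = jωL = j·1477·0.1 = 0 + j147.7 Ω
  C: Z = 1/(jωC) = -j/(ω·C) = 0 - j4.286e+05 Ω
Step 3 — Series combination: Z_total = R + L + C = 289 - j4.285e+05 Ω = 4.285e+05∠-90.0° Ω.
Step 4 — Source phasor: V = 34.1∠120.1° V = -17.1 + j29.5 V.
Step 5 — Current: I = V / Z = -6.888e-05 - j3.986e-05 A = 7.958e-05∠-149.9° A.
Step 6 — Complex power: S = V·I* = 1.83e-06 - j0.002714 VA.
Step 7 — Real power: P = Re(S) = 1.83e-06 W.
Step 8 — Reactive power: Q = Im(S) = -0.002714 VAR.
Step 9 — Apparent power: |S| = 0.002714 VA.
Step 10 — Power factor: PF = P/|S| = 0.0006745 (leading).

(a) P = 1.83e-06 W  (b) Q = -0.002714 VAR  (c) S = 0.002714 VA  (d) PF = 0.0006745 (leading)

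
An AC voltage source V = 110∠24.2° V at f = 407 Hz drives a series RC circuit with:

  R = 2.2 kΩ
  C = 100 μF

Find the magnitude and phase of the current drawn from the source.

Step 1 — Angular frequency: ω = 2π·f = 2π·407 = 2557 rad/s.
Step 2 — Component impedances:
  R: Z = R = 2200 Ω
  C: Z = 1/(jωC) = -j/(ω·C) = 0 - j3.91 Ω
Step 3 — Series combination: Z_total = R + C = 2200 - j3.91 Ω = 2200∠-0.1° Ω.
Step 4 — Source phasor: V = 110∠24.2° V = 100.3 + j45.09 V.
Step 5 — Ohm's law: I = V / Z_total = (100.3 + j45.09) / (2200 - j3.91) = 0.04557 + j0.02058 A.
Step 6 — Convert to polar: |I| = 0.05 A, ∠I = 24.3°.

I = 0.05∠24.3° A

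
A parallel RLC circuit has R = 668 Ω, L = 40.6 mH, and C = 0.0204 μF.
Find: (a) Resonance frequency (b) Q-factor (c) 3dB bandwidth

Step 1 — Resonance: ω₀ = 1/√(LC) = 1/√(0.0406·2.04e-08) = 3.475e+04 rad/s.
Step 2 — f₀ = ω₀/(2π) = 5530 Hz.
Step 3 — Parallel Q: Q = R/(ω₀L) = 668/(3.475e+04·0.0406) = 0.4735.
Step 4 — Bandwidth: Δω = ω₀/Q = 7.338e+04 rad/s; BW = Δω/(2π) = 1.168e+04 Hz.

(a) f₀ = 5530 Hz  (b) Q = 0.4735  (c) BW = 1.168e+04 Hz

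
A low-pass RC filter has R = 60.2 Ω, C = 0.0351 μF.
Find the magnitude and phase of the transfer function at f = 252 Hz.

Step 1 — Angular frequency: ω = 2π·252 = 1583 rad/s.
Step 2 — Transfer function: H(jω) = 1/(1 + jωRC).
Step 3 — Denominator: 1 + jωRC = 1 + j·1583·60.2·3.51e-08 = 1 + j0.003346.
Step 4 — H = 1 - j0.003346.
Step 5 — Magnitude: |H| = 1 (-0.0 dB); phase: φ = -0.2°.

|H| = 1 (-0.0 dB), φ = -0.2°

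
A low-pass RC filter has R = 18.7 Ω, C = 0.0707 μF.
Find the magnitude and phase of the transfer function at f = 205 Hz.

Step 1 — Angular frequency: ω = 2π·205 = 1288 rad/s.
Step 2 — Transfer function: H(jω) = 1/(1 + jωRC).
Step 3 — Denominator: 1 + jωRC = 1 + j·1288·18.7·7.07e-08 = 1 + j0.001703.
Step 4 — H = 1 - j0.001703.
Step 5 — Magnitude: |H| = 1 (-0.0 dB); phase: φ = -0.1°.

|H| = 1 (-0.0 dB), φ = -0.1°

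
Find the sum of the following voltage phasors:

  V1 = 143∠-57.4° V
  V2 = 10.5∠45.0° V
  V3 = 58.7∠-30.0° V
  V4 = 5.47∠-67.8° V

Step 1 — Convert each phasor to rectangular form:
  V1 = 143·(cos(-57.4°) + j·sin(-57.4°)) = 77.04 - j120.5 V
  V2 = 10.5·(cos(45.0°) + j·sin(45.0°)) = 7.425 + j7.425 V
  V3 = 58.7·(cos(-30.0°) + j·sin(-30.0°)) = 50.84 - j29.35 V
  V4 = 5.47·(cos(-67.8°) + j·sin(-67.8°)) = 2.067 - j5.065 V
Step 2 — Sum components: V_total = 137.4 - j147.5 V.
Step 3 — Convert to polar: |V_total| = 201.5 V, ∠V_total = -47.0°.

V_total = 201.5∠-47.0° V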